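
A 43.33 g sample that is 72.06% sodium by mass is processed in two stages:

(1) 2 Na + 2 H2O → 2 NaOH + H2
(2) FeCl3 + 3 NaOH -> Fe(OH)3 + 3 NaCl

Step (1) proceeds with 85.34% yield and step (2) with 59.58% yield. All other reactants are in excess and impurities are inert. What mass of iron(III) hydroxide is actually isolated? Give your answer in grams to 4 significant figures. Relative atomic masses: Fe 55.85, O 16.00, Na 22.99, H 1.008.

24.60 g

Pure Na = 43.33 × 0.7206 = 31.224 g.
M(Na) = 22.99 g/mol.
M(Fe(OH)3) = 55.85 + 3(16.00) + 3(1.008) = 106.874 g/mol.
n(Na) = 31.224 / 22.99 = 1.3581 mol.
Step 1 (Na:NaOH = 2:2): theoretical n(NaOH) = 1.3581 mol; at 85.34% yield, n(NaOH) = 1.1590 mol.
Step 2 (NaOH:Fe(OH)3 = 3:1): theoretical n(Fe(OH)3) = 0.38635 mol, so theoretical mass = 0.38635 × 106.874 = 41.290 g.
At 59.58% yield, actual mass of Fe(OH)3 = 41.290 × 0.5958 = 24.601 g.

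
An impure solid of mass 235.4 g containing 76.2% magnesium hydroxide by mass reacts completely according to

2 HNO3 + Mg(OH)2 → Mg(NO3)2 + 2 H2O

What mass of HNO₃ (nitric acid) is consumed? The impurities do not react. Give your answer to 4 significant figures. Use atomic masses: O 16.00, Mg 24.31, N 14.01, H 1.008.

Mass of pure Mg(OH)2 = 235.4 g × 0.762 = 179.37 g.
M(Mg(OH)2) = 24.31 + 2(16.00) + 2(1.008) = 58.326 g/mol.
M(HNO3) = 1.008 + 14.01 + 3(16.00) = 63.018 g/mol.
n(Mg(OH)2) = 179.37 g / 58.326 g/mol = 3.0754 mol.
From the equation the Mg(OH)2:HNO3 mole ratio is 1:2, so n(HNO3) = 3.0754 × 2/1 = 6.1508 mol.
Mass of HNO3 = 6.1508 mol × 63.018 g/mol = 387.61 g.

387.6 g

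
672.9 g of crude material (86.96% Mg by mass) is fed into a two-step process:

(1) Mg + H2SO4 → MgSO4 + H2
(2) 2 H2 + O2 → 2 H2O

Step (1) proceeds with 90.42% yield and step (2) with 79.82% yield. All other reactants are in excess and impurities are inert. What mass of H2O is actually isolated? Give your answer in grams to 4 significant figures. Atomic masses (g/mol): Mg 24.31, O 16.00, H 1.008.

313.0 g

Pure Mg = 672.9 × 0.8696 = 585.15 g.
M(Mg) = 24.31 g/mol.
M(H2O) = 2(1.008) + 16.00 = 18.016 g/mol.
n(Mg) = 585.15 / 24.31 = 24.070 mol.
Step 1 (Mg:H2 = 1:1): theoretical n(H2) = 24.070 mol; at 90.42% yield, n(H2) = 21.765 mol.
Step 2 (H2:H2O = 2:2): theoretical n(H2O) = 21.765 mol, so theoretical mass = 21.765 × 18.016 = 392.11 g.
At 79.82% yield, actual mass of H2O = 392.11 × 0.7982 = 312.98 g.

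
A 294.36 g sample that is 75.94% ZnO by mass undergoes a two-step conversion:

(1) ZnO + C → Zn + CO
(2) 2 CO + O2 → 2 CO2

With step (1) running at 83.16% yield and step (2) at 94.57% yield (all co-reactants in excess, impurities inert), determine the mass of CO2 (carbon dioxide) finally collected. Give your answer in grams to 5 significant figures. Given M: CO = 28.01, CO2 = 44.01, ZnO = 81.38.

95.072 g

Pure ZnO = 294.36 × 0.7594 = 223.537 g.
n(ZnO) = 223.537 / 81.38 = 2.74683 mol.
Step 1 (ZnO:CO = 1:1): theoretical n(CO) = 2.74683 mol; at 83.16% yield, n(CO) = 2.28426 mol.
Step 2 (CO:CO2 = 2:2): theoretical n(CO2) = 2.28426 mol, so theoretical mass = 2.28426 × 44.01 = 100.530 g.
At 94.57% yield, actual mass of CO2 = 100.530 × 0.9457 = 95.0716 g.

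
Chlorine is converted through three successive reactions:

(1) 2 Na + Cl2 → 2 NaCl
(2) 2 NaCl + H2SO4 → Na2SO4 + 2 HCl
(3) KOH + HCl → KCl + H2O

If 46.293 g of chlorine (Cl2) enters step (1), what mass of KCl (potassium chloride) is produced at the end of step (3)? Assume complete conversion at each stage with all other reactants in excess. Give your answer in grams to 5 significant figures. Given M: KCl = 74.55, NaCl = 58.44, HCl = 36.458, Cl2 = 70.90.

97.352 g

n(Cl2) = 46.293 / 70.90 = 0.652934 mol.
Reaction (1): Cl2→NaCl ratio 1:2 ⇒ n(NaCl) = 1.30587 mol.
Reaction (2): NaCl→HCl ratio 2:2 ⇒ n(HCl) = 1.30587 mol.
Reaction (3): HCl→KCl ratio 1:1 ⇒ n(KCl) = 1.30587 mol.
Mass of KCl = 1.30587 × 74.55 = 97.3524 g.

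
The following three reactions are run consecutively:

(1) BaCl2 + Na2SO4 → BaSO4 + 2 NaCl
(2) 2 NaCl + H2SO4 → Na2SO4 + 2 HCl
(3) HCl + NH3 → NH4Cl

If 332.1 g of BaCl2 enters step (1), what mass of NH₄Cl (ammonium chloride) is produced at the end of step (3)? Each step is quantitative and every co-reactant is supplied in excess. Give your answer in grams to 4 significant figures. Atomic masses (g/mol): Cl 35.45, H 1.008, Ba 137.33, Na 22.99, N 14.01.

M(BaCl2) = 137.33 + 2(35.45) = 208.23 g/mol.
M(NH4Cl) = 14.01 + 4(1.008) + 35.45 = 53.492 g/mol.
n(BaCl2) = 332.1 / 208.23 = 1.5949 mol.
Reaction (1): BaCl2→NaCl ratio 1:2 ⇒ n(NaCl) = 3.1897 mol.
Reaction (2): NaCl→HCl ratio 2:2 ⇒ n(HCl) = 3.1897 mol.
Reaction (3): HCl→NH4Cl ratio 1:1 ⇒ n(NH4Cl) = 3.1897 mol.
Mass of NH4Cl = 3.1897 × 53.492 = 170.63 g.

170.6 g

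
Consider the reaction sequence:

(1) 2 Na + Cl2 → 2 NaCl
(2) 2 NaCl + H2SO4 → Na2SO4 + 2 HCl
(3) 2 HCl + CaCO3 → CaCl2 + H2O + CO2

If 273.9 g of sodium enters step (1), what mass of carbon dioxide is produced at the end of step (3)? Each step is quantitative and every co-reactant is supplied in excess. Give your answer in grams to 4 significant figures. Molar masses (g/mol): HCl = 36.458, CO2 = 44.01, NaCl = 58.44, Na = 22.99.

262.2 g

n(Na) = 273.9 / 22.99 = 11.914 mol.
Reaction (1): Na→NaCl ratio 2:2 ⇒ n(NaCl) = 11.914 mol.
Reaction (2): NaCl→HCl ratio 2:2 ⇒ n(HCl) = 11.914 mol.
Reaction (3): HCl→CO2 ratio 2:1 ⇒ n(CO2) = 5.9569 mol.
Mass of CO2 = 5.9569 × 44.01 = 262.16 g.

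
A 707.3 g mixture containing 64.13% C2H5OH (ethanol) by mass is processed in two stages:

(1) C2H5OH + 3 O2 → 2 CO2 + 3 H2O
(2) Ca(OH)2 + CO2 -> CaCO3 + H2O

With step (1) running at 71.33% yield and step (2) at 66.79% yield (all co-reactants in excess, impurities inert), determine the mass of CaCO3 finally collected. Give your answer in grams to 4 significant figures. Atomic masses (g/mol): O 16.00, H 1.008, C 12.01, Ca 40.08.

939.0 g

Pure C2H5OH = 707.3 × 0.6413 = 453.59 g.
M(C2H5OH) = 2(12.01) + 6(1.008) + 16.00 = 46.068 g/mol.
M(CaCO3) = 40.08 + 12.01 + 3(16.00) = 100.09 g/mol.
n(C2H5OH) = 453.59 / 46.068 = 9.8461 mol.
Step 1 (C2H5OH:CO2 = 1:2): theoretical n(CO2) = 19.692 mol; at 71.33% yield, n(CO2) = 14.046 mol.
Step 2 (CO2:CaCO3 = 1:1): theoretical n(CaCO3) = 14.046 mol, so theoretical mass = 14.046 × 100.09 = 1405.9 g.
At 66.79% yield, actual mass of CaCO3 = 1405.9 × 0.6679 = 939.01 g.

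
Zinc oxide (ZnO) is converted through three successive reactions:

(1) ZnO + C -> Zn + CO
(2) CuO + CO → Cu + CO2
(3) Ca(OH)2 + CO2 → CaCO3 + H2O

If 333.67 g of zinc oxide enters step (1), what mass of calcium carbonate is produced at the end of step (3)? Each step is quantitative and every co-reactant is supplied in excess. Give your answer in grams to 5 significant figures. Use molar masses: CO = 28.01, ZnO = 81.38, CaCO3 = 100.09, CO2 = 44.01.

410.38 g

n(ZnO) = 333.67 / 81.38 = 4.10015 mol.
Reaction (1): ZnO→CO ratio 1:1 ⇒ n(CO) = 4.10015 mol.
Reaction (2): CO→CO2 ratio 1:1 ⇒ n(CO2) = 4.10015 mol.
Reaction (3): CO2→CaCO3 ratio 1:1 ⇒ n(CaCO3) = 4.10015 mol.
Mass of CaCO3 = 4.10015 × 100.09 = 410.384 g.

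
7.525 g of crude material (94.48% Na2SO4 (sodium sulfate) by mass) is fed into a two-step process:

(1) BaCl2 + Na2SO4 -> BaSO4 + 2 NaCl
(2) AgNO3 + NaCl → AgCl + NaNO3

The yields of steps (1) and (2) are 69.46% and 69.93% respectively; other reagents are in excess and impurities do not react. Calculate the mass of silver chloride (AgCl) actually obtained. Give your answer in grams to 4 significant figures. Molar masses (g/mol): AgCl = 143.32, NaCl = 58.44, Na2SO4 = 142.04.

Pure Na2SO4 = 7.525 × 0.9448 = 7.1096 g.
n(Na2SO4) = 7.1096 / 142.04 = 0.050054 mol.
Step 1 (Na2SO4:NaCl = 1:2): theoretical n(NaCl) = 0.10011 mol; at 69.46% yield, n(NaCl) = 0.069535 mol.
Step 2 (NaCl:AgCl = 1:1): theoretical n(AgCl) = 0.069535 mol, so theoretical mass = 0.069535 × 143.32 = 9.9657 g.
At 69.93% yield, actual mass of AgCl = 9.9657 × 0.6993 = 6.9690 g.

6.969 g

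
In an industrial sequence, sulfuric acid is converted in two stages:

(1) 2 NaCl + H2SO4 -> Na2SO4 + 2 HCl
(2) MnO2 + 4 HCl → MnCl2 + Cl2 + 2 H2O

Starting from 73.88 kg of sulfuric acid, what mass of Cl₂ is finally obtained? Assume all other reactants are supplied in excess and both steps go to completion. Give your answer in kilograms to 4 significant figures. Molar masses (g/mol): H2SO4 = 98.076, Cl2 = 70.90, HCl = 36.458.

73.88 kg = 73880 g.
n(H2SO4) = 73880 / 98.076 = 753.29 mol.
Step 1 gives a 1:2 ratio of H2SO4 to HCl, so n(HCl) = 1506.6 mol.
In step 2 the HCl:Cl2 ratio is 4:1, so n(Cl2) = 376.65 mol.
Mass of Cl2 = 376.65 × 70.90 = 26704 g = 26.70 kg.

26.70 kg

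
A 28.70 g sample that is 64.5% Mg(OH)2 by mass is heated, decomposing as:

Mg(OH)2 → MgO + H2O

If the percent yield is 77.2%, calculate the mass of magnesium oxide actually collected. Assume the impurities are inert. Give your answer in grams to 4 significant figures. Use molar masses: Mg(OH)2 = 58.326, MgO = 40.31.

Pure Mg(OH)2 available = 28.70 g × 0.645 = 18.511 g.
n(Mg(OH)2) = 18.511 g / 58.326 g/mol = 0.31738 mol.
From the equation the Mg(OH)2:MgO mole ratio is 1:1, so n(MgO) = 0.31738 × 1/1 = 0.31738 mol.
Mass of MgO = 0.31738 mol × 40.31 g/mol = 12.794 g.
Actual mass collected = 12.794 g × 0.772 = 9.8766 g.

9.877 g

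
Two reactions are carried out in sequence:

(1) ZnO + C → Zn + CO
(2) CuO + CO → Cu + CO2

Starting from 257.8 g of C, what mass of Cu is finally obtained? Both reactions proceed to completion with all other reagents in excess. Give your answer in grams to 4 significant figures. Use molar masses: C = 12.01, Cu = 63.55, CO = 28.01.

n(C) = 257.80 / 12.01 = 21.465 mol.
Step 1 gives a 1:1 ratio of C to CO, so n(CO) = 21.465 mol.
In step 2 the CO:Cu ratio is 1:1, so n(Cu) = 21.465 mol.
Mass of Cu = 21.465 × 63.55 = 1364.1 g.

1364 g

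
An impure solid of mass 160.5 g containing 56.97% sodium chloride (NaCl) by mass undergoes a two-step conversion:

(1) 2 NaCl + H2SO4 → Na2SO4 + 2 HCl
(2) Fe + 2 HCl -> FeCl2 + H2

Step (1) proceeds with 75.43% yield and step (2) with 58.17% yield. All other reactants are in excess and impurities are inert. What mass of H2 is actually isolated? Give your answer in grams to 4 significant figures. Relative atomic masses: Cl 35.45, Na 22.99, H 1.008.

0.6920 g

Pure NaCl = 160.5 × 0.5697 = 91.437 g.
M(NaCl) = 22.99 + 35.45 = 58.44 g/mol.
M(H2) = 2(1.008) = 2.016 g/mol.
n(NaCl) = 91.437 / 58.44 = 1.5646 mol.
Step 1 (NaCl:HCl = 2:2): theoretical n(HCl) = 1.5646 mol; at 75.43% yield, n(HCl) = 1.1802 mol.
Step 2 (HCl:H2 = 2:1): theoretical n(H2) = 0.59010 mol, so theoretical mass = 0.59010 × 2.016 = 1.1896 g.
At 58.17% yield, actual mass of H2 = 1.1896 × 0.5817 = 0.69201 g.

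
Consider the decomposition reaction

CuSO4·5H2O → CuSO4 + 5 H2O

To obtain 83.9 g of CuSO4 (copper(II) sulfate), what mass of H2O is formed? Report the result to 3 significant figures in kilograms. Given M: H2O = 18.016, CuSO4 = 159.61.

n(CuSO4) = 83.90 g / 159.61 g/mol = 0.5257 mol.
From the equation the CuSO4:H2O mole ratio is 1:5, so n(H2O) = 0.5257 × 5/1 = 2.628 mol.
Mass of H2O = 2.628 mol × 18.016 g/mol = 47.35 g.
Converting to kg: 47.35 g = 0.0474 kg.

0.0474 kg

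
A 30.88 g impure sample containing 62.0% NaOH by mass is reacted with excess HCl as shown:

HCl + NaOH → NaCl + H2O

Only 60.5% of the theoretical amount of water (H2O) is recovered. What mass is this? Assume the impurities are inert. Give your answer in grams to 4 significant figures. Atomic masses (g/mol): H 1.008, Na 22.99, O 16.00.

5.217 g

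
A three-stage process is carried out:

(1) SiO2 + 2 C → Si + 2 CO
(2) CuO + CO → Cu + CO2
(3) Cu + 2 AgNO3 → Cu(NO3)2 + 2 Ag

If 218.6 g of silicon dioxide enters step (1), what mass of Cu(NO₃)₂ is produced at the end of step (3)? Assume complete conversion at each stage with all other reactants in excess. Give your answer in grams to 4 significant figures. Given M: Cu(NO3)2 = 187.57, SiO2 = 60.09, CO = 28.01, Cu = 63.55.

n(SiO2) = 218.6 / 60.09 = 3.6379 mol.
Reaction (1): SiO2→CO ratio 1:2 ⇒ n(CO) = 7.2758 mol.
Reaction (2): CO→Cu ratio 1:1 ⇒ n(Cu) = 7.2758 mol.
Reaction (3): Cu→Cu(NO3)2 ratio 1:1 ⇒ n(Cu(NO3)2) = 7.2758 mol.
Mass of Cu(NO3)2 = 7.2758 × 187.57 = 1364.7 g.

1365 g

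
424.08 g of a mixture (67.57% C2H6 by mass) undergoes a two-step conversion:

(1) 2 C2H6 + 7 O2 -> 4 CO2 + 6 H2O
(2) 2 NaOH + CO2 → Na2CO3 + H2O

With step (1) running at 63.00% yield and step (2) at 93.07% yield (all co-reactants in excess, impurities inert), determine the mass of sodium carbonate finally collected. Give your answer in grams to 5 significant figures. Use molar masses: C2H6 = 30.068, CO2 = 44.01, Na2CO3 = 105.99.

Pure C2H6 = 424.08 × 0.6757 = 286.551 g.
n(C2H6) = 286.551 / 30.068 = 9.53009 mol.
Step 1 (C2H6:CO2 = 2:4): theoretical n(CO2) = 19.0602 mol; at 63.00% yield, n(CO2) = 12.0079 mol.
Step 2 (CO2:Na2CO3 = 1:1): theoretical n(Na2CO3) = 12.0079 mol, so theoretical mass = 12.0079 × 105.99 = 1272.72 g.
At 93.07% yield, actual mass of Na2CO3 = 1272.72 × 0.9307 = 1184.52 g.

1184.5 g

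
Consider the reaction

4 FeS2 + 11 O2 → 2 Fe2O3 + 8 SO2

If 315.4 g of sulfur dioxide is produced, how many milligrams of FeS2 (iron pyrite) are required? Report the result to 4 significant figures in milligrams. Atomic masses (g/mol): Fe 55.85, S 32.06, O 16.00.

295300 mg

M(SO2) = 32.06 + 2(16.00) = 64.06 g/mol.
M(FeS2) = 55.85 + 2(32.06) = 119.97 g/mol.
n(SO2) = 315.40 g / 64.06 g/mol = 4.9235 mol.
From the equation the SO2:FeS2 mole ratio is 8:4, so n(FeS2) = 4.9235 × 4/8 = 2.4618 mol.
Mass of FeS2 = 2.4618 mol × 119.97 g/mol = 295.34 g.
Converting to mg: 295.34 g = 295300 mg.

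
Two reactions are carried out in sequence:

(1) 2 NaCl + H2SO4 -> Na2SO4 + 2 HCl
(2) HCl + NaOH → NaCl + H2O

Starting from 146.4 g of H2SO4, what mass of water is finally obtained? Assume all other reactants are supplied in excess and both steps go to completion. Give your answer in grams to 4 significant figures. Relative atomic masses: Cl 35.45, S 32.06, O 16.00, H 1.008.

M(H2SO4) = 2(1.008) + 32.06 + 4(16.00) = 98.076 g/mol.
M(H2O) = 2(1.008) + 16.00 = 18.016 g/mol.
n(H2SO4) = 146.40 / 98.076 = 1.4927 mol.
Step 1 gives a 1:2 ratio of H2SO4 to HCl, so n(HCl) = 2.9854 mol.
In step 2 the HCl:H2O ratio is 1:1, so n(H2O) = 2.9854 mol.
Mass of H2O = 2.9854 × 18.016 = 53.786 g.

53.79 g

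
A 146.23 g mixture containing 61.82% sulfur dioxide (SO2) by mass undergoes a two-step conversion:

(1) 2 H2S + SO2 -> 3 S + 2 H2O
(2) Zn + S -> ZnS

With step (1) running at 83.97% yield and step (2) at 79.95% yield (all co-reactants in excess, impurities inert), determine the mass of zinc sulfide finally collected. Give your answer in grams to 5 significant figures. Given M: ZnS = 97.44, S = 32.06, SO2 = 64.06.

Pure SO2 = 146.23 × 0.6182 = 90.3994 g.
n(SO2) = 90.3994 / 64.06 = 1.41117 mol.
Step 1 (SO2:S = 1:3): theoretical n(S) = 4.23350 mol; at 83.97% yield, n(S) = 3.55487 mol.
Step 2 (S:ZnS = 1:1): theoretical n(ZnS) = 3.55487 mol, so theoretical mass = 3.55487 × 97.44 = 346.387 g.
At 79.95% yield, actual mass of ZnS = 346.387 × 0.7995 = 276.936 g.

276.94 g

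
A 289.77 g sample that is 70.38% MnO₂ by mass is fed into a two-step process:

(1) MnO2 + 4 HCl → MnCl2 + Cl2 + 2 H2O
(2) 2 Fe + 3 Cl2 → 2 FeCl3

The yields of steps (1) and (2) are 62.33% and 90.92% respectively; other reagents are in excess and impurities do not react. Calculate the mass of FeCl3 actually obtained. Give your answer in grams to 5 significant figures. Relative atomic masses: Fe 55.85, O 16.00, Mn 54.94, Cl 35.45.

143.75 g

Pure MnO2 = 289.77 × 0.7038 = 203.940 g.
M(MnO2) = 54.94 + 2(16.00) = 86.94 g/mol.
M(FeCl3) = 55.85 + 3(35.45) = 162.20 g/mol.
n(MnO2) = 203.940 / 86.94 = 2.34576 mol.
Step 1 (MnO2:Cl2 = 1:1): theoretical n(Cl2) = 2.34576 mol; at 62.33% yield, n(Cl2) = 1.46211 mol.
Step 2 (Cl2:FeCl3 = 3:2): theoretical n(FeCl3) = 0.974740 mol, so theoretical mass = 0.974740 × 162.20 = 158.103 g.
At 90.92% yield, actual mass of FeCl3 = 158.103 × 0.9092 = 143.747 g.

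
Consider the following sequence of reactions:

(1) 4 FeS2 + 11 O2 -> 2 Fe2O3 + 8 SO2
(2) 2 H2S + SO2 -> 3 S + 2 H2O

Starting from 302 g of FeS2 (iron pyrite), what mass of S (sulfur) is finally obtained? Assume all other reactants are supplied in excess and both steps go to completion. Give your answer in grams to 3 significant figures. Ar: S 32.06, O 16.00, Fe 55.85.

484 g

M(FeS2) = 55.85 + 2(32.06) = 119.97 g/mol.
M(S) = 32.06 g/mol.
n(FeS2) = 302.0 / 119.97 = 2.517 mol.
Step 1 gives a 4:8 ratio of FeS2 to SO2, so n(SO2) = 5.035 mol.
In step 2 the SO2:S ratio is 1:3, so n(S) = 15.10 mol.
Mass of S = 15.10 × 32.06 = 484.2 g.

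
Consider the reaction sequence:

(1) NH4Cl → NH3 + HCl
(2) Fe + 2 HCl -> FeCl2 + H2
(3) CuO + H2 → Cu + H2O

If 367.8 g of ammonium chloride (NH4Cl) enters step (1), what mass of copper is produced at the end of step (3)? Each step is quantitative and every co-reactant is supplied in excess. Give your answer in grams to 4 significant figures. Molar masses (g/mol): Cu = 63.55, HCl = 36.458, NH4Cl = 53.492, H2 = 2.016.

n(NH4Cl) = 367.8 / 53.492 = 6.8758 mol.
Reaction (1): NH4Cl→HCl ratio 1:1 ⇒ n(HCl) = 6.8758 mol.
Reaction (2): HCl→H2 ratio 2:1 ⇒ n(H2) = 3.4379 mol.
Reaction (3): H2→Cu ratio 1:1 ⇒ n(Cu) = 3.4379 mol.
Mass of Cu = 3.4379 × 63.55 = 218.48 g.

218.5 g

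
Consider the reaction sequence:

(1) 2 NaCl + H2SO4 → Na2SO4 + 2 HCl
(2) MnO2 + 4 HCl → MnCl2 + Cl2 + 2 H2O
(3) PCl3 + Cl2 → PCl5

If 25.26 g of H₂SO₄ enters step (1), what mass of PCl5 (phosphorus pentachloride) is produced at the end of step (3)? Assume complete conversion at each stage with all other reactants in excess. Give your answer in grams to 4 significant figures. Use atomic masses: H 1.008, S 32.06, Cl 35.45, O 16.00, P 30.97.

M(H2SO4) = 2(1.008) + 32.06 + 4(16.00) = 98.076 g/mol.
M(PCl5) = 30.97 + 5(35.45) = 208.22 g/mol.
n(H2SO4) = 25.26 / 98.076 = 0.25756 mol.
Reaction (1): H2SO4→HCl ratio 1:2 ⇒ n(HCl) = 0.51511 mol.
Reaction (2): HCl→Cl2 ratio 4:1 ⇒ n(Cl2) = 0.12878 mol.
Reaction (3): Cl2→PCl5 ratio 1:1 ⇒ n(PCl5) = 0.12878 mol.
Mass of PCl5 = 0.12878 × 208.22 = 26.814 g.

26.81 g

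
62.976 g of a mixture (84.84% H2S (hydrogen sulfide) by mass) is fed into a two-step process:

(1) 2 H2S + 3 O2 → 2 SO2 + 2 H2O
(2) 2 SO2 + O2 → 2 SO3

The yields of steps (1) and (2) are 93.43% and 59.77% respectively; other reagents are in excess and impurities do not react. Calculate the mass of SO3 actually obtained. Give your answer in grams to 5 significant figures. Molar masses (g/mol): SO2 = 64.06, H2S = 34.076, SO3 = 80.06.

70.099 g

Pure H2S = 62.976 × 0.8484 = 53.4288 g.
n(H2S) = 53.4288 / 34.076 = 1.56793 mol.
Step 1 (H2S:SO2 = 2:2): theoretical n(SO2) = 1.56793 mol; at 93.43% yield, n(SO2) = 1.46492 mol.
Step 2 (SO2:SO3 = 2:2): theoretical n(SO3) = 1.46492 mol, so theoretical mass = 1.46492 × 80.06 = 117.281 g.
At 59.77% yield, actual mass of SO3 = 117.281 × 0.5977 = 70.0991 g.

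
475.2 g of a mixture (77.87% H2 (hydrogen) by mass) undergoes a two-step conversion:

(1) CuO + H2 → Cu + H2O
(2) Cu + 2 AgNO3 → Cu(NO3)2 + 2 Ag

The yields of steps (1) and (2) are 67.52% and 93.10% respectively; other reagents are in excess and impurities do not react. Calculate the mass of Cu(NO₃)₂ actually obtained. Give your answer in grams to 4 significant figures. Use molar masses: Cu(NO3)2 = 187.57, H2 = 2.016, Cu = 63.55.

21640 g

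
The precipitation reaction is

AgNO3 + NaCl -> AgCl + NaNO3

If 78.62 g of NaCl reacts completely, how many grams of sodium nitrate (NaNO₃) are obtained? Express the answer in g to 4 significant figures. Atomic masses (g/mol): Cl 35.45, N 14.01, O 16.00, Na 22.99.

M(NaCl) = 22.99 + 35.45 = 58.44 g/mol.
M(NaNO3) = 22.99 + 14.01 + 3(16.00) = 85.00 g/mol.
n(NaCl) = 78.620 g / 58.44 g/mol = 1.3453 mol.
From the equation the NaCl:NaNO3 mole ratio is 1:1, so n(NaNO3) = 1.3453 × 1/1 = 1.3453 mol.
Mass of NaNO3 = 1.3453 mol × 85.00 g/mol = 114.35 g.

114.4 g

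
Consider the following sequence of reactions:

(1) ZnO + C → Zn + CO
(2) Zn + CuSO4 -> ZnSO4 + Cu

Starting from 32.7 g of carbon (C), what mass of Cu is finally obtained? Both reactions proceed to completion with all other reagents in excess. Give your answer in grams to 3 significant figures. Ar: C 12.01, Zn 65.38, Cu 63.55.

M(C) = 12.01 g/mol.
M(Cu) = 63.55 g/mol.
n(C) = 32.70 / 12.01 = 2.723 mol.
Step 1 gives a 1:1 ratio of C to Zn, so n(Zn) = 2.723 mol.
In step 2 the Zn:Cu ratio is 1:1, so n(Cu) = 2.723 mol.
Mass of Cu = 2.723 × 63.55 = 173.0 g.

173 g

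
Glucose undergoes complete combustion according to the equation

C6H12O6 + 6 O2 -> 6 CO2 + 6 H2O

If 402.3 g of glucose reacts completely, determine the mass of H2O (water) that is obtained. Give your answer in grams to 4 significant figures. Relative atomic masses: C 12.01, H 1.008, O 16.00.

241.4 g

M(C6H12O6) = 6(12.01) + 12(1.008) + 6(16.00) = 180.156 g/mol.
M(H2O) = 2(1.008) + 16.00 = 18.016 g/mol.
n(C6H12O6) = 402.30 g / 180.156 g/mol = 2.2331 mol.
From the equation the C6H12O6:H2O mole ratio is 1:6, so n(H2O) = 2.2331 × 6/1 = 13.398 mol.
Mass of H2O = 13.398 mol × 18.016 g/mol = 241.39 g.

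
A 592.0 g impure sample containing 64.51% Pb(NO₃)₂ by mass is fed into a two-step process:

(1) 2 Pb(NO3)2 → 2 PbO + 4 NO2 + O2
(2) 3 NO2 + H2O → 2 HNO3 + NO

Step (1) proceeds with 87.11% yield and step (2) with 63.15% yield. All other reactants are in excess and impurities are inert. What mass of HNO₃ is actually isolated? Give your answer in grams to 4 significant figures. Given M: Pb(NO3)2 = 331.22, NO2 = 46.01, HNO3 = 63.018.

53.29 g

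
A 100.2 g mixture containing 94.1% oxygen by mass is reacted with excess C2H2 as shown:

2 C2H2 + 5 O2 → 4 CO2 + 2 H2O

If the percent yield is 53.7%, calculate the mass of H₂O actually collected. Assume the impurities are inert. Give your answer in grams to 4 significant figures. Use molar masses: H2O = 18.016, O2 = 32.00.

11.40 g

Pure O2 available = 100.2 g × 0.941 = 94.288 g.
n(O2) = 94.288 g / 32.00 g/mol = 2.9465 mol.
From the equation the O2:H2O mole ratio is 5:2, so n(H2O) = 2.9465 × 2/5 = 1.1786 mol.
Mass of H2O = 1.1786 mol × 18.016 g/mol = 21.234 g.
Actual mass collected = 21.234 g × 0.537 = 11.402 g.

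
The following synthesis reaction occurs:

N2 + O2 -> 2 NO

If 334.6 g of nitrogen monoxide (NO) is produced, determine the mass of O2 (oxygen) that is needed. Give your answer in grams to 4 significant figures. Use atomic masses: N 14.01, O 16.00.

M(NO) = 14.01 + 16.00 = 30.01 g/mol.
M(O2) = 2(16.00) = 32.00 g/mol.
n(NO) = 334.60 g / 30.01 g/mol = 11.150 mol.
From the equation the NO:O2 mole ratio is 2:1, so n(O2) = 11.150 × 1/2 = 5.5748 mol.
Mass of O2 = 5.5748 mol × 32.00 g/mol = 178.39 g.

178.4 g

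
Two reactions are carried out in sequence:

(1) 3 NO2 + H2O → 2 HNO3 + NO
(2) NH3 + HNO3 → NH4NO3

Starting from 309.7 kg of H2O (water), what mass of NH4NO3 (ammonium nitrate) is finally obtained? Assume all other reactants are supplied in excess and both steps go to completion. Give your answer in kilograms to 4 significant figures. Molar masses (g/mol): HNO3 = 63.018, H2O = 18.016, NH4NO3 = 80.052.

309.7 kg = 309700 g.
n(H2O) = 309700 / 18.016 = 17190 mol.
Step 1 gives a 1:2 ratio of H2O to HNO3, so n(HNO3) = 34381 mol.
In step 2 the HNO3:NH4NO3 ratio is 1:1, so n(NH4NO3) = 34381 mol.
Mass of NH4NO3 = 34381 × 80.052 = 2.7522 × 10^6 g = 2752 kg.

2752 kg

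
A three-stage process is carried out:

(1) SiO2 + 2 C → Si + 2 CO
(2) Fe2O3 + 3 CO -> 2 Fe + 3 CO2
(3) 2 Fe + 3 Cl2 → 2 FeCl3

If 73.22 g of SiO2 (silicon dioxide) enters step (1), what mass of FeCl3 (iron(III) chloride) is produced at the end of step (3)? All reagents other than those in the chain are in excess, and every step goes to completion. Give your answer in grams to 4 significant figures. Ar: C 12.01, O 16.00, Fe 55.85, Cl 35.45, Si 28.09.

M(SiO2) = 28.09 + 2(16.00) = 60.09 g/mol.
M(FeCl3) = 55.85 + 3(35.45) = 162.20 g/mol.
n(SiO2) = 73.22 / 60.09 = 1.2185 mol.
Reaction (1): SiO2→CO ratio 1:2 ⇒ n(CO) = 2.4370 mol.
Reaction (2): CO→Fe ratio 3:2 ⇒ n(Fe) = 1.6247 mol.
Reaction (3): Fe→FeCl3 ratio 2:2 ⇒ n(FeCl3) = 1.6247 mol.
Mass of FeCl3 = 1.6247 × 162.20 = 263.52 g.

263.5 g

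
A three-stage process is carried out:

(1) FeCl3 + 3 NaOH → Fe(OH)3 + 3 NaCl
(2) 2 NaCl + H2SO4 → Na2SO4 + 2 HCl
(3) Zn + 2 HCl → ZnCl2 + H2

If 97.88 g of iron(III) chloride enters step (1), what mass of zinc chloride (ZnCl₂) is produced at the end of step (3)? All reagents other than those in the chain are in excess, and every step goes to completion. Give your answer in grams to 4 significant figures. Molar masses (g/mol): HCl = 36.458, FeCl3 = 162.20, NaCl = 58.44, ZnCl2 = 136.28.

n(FeCl3) = 97.88 / 162.20 = 0.60345 mol.
Reaction (1): FeCl3→NaCl ratio 1:3 ⇒ n(NaCl) = 1.8104 mol.
Reaction (2): NaCl→HCl ratio 2:2 ⇒ n(HCl) = 1.8104 mol.
Reaction (3): HCl→ZnCl2 ratio 2:1 ⇒ n(ZnCl2) = 0.90518 mol.
Mass of ZnCl2 = 0.90518 × 136.28 = 123.36 g.

123.4 g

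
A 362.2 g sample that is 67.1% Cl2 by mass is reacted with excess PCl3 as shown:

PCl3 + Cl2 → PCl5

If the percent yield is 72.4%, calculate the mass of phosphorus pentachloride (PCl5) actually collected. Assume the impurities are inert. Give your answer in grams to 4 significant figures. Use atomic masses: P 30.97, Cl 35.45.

Pure Cl2 available = 362.2 g × 0.671 = 243.04 g.
M(Cl2) = 2(35.45) = 70.90 g/mol.
M(PCl5) = 30.97 + 5(35.45) = 208.22 g/mol.
n(Cl2) = 243.04 g / 70.90 g/mol = 3.4279 mol.
From the equation the Cl2:PCl5 mole ratio is 1:1, so n(PCl5) = 3.4279 × 1/1 = 3.4279 mol.
Mass of PCl5 = 3.4279 mol × 208.22 g/mol = 713.75 g.
Actual mass collected = 713.75 g × 0.724 = 516.76 g.

516.8 g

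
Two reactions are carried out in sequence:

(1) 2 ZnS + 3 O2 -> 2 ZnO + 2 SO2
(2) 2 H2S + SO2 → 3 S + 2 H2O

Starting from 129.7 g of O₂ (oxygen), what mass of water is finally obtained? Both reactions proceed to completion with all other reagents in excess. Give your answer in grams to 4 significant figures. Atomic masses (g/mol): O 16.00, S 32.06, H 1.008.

97.36 g

M(O2) = 2(16.00) = 32.00 g/mol.
M(H2O) = 2(1.008) + 16.00 = 18.016 g/mol.
n(O2) = 129.70 / 32.00 = 4.0531 mol.
Step 1 gives a 3:2 ratio of O2 to SO2, so n(SO2) = 2.7021 mol.
In step 2 the SO2:H2O ratio is 1:2, so n(H2O) = 5.4042 mol.
Mass of H2O = 5.4042 × 18.016 = 97.361 g.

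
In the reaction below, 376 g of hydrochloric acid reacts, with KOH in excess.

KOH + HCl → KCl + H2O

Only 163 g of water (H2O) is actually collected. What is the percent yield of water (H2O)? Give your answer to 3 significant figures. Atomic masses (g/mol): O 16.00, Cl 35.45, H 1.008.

87.7 %

M(HCl) = 1.008 + 35.45 = 36.458 g/mol.
M(H2O) = 2(1.008) + 16.00 = 18.016 g/mol.
n(HCl) = 376.0 g / 36.458 g/mol = 10.31 mol.
From the equation the HCl:H2O mole ratio is 1:1, so n(H2O) = 10.31 × 1/1 = 10.31 mol.
Mass of H2O = 10.31 mol × 18.016 g/mol = 185.8 g.
This is the theoretical yield. Percent yield = 163 g / 185.8 g × 100% = 87.73%.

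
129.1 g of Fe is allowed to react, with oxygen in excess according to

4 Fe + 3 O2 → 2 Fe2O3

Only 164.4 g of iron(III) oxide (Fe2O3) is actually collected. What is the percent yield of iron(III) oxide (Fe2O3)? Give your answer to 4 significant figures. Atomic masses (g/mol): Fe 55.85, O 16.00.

M(Fe) = 55.85 g/mol.
M(Fe2O3) = 2(55.85) + 3(16.00) = 159.70 g/mol.
n(Fe) = 129.10 g / 55.85 g/mol = 2.3115 mol.
From the equation the Fe:Fe2O3 mole ratio is 4:2, so n(Fe2O3) = 2.3115 × 2/4 = 1.1558 mol.
Mass of Fe2O3 = 1.1558 mol × 159.70 g/mol = 184.58 g.
This is the theoretical yield. Percent yield = 164.4 g / 184.58 g × 100% = 89.068%.

89.07 %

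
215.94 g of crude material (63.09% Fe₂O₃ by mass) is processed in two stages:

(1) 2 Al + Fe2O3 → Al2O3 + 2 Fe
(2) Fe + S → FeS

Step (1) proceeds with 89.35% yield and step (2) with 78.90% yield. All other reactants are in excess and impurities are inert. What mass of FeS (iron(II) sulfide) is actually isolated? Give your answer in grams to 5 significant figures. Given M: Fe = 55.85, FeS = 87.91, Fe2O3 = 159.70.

105.74 g

Pure Fe2O3 = 215.94 × 0.6309 = 136.237 g.
n(Fe2O3) = 136.237 / 159.70 = 0.853078 mol.
Step 1 (Fe2O3:Fe = 1:2): theoretical n(Fe) = 1.70616 mol; at 89.35% yield, n(Fe) = 1.52445 mol.
Step 2 (Fe:FeS = 1:1): theoretical n(FeS) = 1.52445 mol, so theoretical mass = 1.52445 × 87.91 = 134.014 g.
At 78.90% yield, actual mass of FeS = 134.014 × 0.7890 = 105.737 g.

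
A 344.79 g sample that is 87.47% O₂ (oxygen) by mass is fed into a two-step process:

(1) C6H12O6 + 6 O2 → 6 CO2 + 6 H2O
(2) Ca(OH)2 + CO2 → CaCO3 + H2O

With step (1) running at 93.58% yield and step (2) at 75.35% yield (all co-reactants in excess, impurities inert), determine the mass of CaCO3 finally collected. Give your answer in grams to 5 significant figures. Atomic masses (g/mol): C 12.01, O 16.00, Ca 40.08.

Pure O2 = 344.79 × 0.8747 = 301.588 g.
M(O2) = 2(16.00) = 32.00 g/mol.
M(CaCO3) = 40.08 + 12.01 + 3(16.00) = 100.09 g/mol.
n(O2) = 301.588 / 32.00 = 9.42462 mol.
Step 1 (O2:CO2 = 6:6): theoretical n(CO2) = 9.42462 mol; at 93.58% yield, n(CO2) = 8.81956 mol.
Step 2 (CO2:CaCO3 = 1:1): theoretical n(CaCO3) = 8.81956 mol, so theoretical mass = 8.81956 × 100.09 = 882.750 g.
At 75.35% yield, actual mass of CaCO3 = 882.750 × 0.7535 = 665.152 g.

665.15 g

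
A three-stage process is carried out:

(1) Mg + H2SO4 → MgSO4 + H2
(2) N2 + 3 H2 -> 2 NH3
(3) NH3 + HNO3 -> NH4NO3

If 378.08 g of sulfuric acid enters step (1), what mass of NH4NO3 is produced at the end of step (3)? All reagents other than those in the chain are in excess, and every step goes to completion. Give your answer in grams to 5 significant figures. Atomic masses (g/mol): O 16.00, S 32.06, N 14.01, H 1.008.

M(H2SO4) = 2(1.008) + 32.06 + 4(16.00) = 98.076 g/mol.
M(NH4NO3) = 2(14.01) + 4(1.008) + 3(16.00) = 80.052 g/mol.
n(H2SO4) = 378.08 / 98.076 = 3.85497 mol.
Reaction (1): H2SO4→H2 ratio 1:1 ⇒ n(H2) = 3.85497 mol.
Reaction (2): H2→NH3 ratio 3:2 ⇒ n(NH3) = 2.56998 mol.
Reaction (3): NH3→NH4NO3 ratio 1:1 ⇒ n(NH4NO3) = 2.56998 mol.
Mass of NH4NO3 = 2.56998 × 80.052 = 205.732 g.

205.73 g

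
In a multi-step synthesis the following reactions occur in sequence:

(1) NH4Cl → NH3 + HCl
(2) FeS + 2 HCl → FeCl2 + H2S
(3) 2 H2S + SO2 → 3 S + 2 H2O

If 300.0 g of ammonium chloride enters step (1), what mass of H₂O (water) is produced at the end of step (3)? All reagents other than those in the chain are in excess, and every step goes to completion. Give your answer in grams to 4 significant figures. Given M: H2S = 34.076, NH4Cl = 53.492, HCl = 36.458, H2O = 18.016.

50.52 g

n(NH4Cl) = 300.0 / 53.492 = 5.6083 mol.
Reaction (1): NH4Cl→HCl ratio 1:1 ⇒ n(HCl) = 5.6083 mol.
Reaction (2): HCl→H2S ratio 2:1 ⇒ n(H2S) = 2.8042 mol.
Reaction (3): H2S→H2O ratio 2:2 ⇒ n(H2O) = 2.8042 mol.
Mass of H2O = 2.8042 × 18.016 = 50.520 g.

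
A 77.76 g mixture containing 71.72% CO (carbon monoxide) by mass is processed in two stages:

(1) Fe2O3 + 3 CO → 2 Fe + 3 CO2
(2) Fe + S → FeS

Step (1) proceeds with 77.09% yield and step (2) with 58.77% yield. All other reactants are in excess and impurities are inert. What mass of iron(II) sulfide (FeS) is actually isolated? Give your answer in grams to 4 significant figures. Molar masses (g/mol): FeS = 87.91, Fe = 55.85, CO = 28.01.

52.87 g

Pure CO = 77.76 × 0.7172 = 55.769 g.
n(CO) = 55.769 / 28.01 = 1.9911 mol.
Step 1 (CO:Fe = 3:2): theoretical n(Fe) = 1.3274 mol; at 77.09% yield, n(Fe) = 1.0233 mol.
Step 2 (Fe:FeS = 1:1): theoretical n(FeS) = 1.0233 mol, so theoretical mass = 1.0233 × 87.91 = 89.956 g.
At 58.77% yield, actual mass of FeS = 89.956 × 0.5877 = 52.867 g.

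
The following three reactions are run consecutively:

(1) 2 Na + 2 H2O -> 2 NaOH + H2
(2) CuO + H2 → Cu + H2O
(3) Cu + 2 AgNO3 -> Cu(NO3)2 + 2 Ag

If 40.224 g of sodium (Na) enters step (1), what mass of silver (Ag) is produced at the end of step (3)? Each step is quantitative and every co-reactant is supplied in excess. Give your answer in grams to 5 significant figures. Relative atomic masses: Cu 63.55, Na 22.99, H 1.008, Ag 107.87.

M(Na) = 22.99 g/mol.
M(Ag) = 107.87 g/mol.
n(Na) = 40.224 / 22.99 = 1.74963 mol.
Reaction (1): Na→H2 ratio 2:1 ⇒ n(H2) = 0.874815 mol.
Reaction (2): H2→Cu ratio 1:1 ⇒ n(Cu) = 0.874815 mol.
Reaction (3): Cu→Ag ratio 1:2 ⇒ n(Ag) = 1.74963 mol.
Mass of Ag = 1.74963 × 107.87 = 188.733 g.

188.73 g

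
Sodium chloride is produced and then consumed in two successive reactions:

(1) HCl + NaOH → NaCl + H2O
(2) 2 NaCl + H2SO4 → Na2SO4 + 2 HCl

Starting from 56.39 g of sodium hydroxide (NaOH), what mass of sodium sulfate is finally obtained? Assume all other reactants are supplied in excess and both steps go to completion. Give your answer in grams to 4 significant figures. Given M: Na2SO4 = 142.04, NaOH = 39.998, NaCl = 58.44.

n(NaOH) = 56.390 / 39.998 = 1.4098 mol.
Step 1 gives a 1:1 ratio of NaOH to NaCl, so n(NaCl) = 1.4098 mol.
In step 2 the NaCl:Na2SO4 ratio is 2:1, so n(Na2SO4) = 0.70491 mol.
Mass of Na2SO4 = 0.70491 × 142.04 = 100.13 g.

100.1 g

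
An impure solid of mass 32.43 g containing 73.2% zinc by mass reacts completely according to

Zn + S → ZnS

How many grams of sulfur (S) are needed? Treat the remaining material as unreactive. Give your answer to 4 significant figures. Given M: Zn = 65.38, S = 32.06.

Mass of pure Zn = 32.43 g × 0.732 = 23.739 g.
n(Zn) = 23.739 g / 65.38 g/mol = 0.36309 mol.
From the equation the Zn:S mole ratio is 1:1, so n(S) = 0.36309 × 1/1 = 0.36309 mol.
Mass of S = 0.36309 mol × 32.06 g/mol = 11.641 g.

11.64 g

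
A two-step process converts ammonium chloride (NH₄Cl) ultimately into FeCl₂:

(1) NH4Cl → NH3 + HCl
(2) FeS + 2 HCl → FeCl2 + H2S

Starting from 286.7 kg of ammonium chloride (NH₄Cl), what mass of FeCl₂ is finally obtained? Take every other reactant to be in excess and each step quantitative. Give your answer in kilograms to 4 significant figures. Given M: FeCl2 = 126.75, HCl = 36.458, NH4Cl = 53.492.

286.7 kg = 286700 g.
n(NH4Cl) = 286700 / 53.492 = 5359.7 mol.
Step 1 gives a 1:1 ratio of NH4Cl to HCl, so n(HCl) = 5359.7 mol.
In step 2 the HCl:FeCl2 ratio is 2:1, so n(FeCl2) = 2679.8 mol.
Mass of FeCl2 = 2679.8 × 126.75 = 339670 g = 339.7 kg.

339.7 kg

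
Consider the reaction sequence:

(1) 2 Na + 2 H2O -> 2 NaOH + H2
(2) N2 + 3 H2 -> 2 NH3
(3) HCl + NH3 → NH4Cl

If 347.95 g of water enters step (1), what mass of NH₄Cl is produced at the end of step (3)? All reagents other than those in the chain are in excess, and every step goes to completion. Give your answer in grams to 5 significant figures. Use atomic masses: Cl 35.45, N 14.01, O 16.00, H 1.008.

344.37 g

M(H2O) = 2(1.008) + 16.00 = 18.016 g/mol.
M(NH4Cl) = 14.01 + 4(1.008) + 35.45 = 53.492 g/mol.
n(H2O) = 347.95 / 18.016 = 19.3134 mol.
Reaction (1): H2O→H2 ratio 2:1 ⇒ n(H2) = 9.65669 mol.
Reaction (2): H2→NH3 ratio 3:2 ⇒ n(NH3) = 6.43780 mol.
Reaction (3): NH3→NH4Cl ratio 1:1 ⇒ n(NH4Cl) = 6.43780 mol.
Mass of NH4Cl = 6.43780 × 53.492 = 344.371 g.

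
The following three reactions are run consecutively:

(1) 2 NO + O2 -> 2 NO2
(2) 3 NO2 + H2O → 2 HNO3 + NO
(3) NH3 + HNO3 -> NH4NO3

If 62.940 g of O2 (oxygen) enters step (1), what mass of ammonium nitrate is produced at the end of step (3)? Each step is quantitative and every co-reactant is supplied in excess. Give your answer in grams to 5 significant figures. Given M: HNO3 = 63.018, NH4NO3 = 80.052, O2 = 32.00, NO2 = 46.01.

n(O2) = 62.940 / 32.00 = 1.96687 mol.
Reaction (1): O2→NO2 ratio 1:2 ⇒ n(NO2) = 3.93375 mol.
Reaction (2): NO2→HNO3 ratio 3:2 ⇒ n(HNO3) = 2.62250 mol.
Reaction (3): HNO3→NH4NO3 ratio 1:1 ⇒ n(NH4NO3) = 2.62250 mol.
Mass of NH4NO3 = 2.62250 × 80.052 = 209.936 g.

209.94 g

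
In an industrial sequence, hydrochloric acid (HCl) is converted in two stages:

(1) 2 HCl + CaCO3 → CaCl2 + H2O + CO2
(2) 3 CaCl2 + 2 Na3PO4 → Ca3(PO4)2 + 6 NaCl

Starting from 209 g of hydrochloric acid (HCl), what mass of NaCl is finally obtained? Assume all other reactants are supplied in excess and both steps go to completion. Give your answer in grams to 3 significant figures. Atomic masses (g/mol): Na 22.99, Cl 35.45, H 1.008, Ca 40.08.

M(HCl) = 1.008 + 35.45 = 36.458 g/mol.
M(NaCl) = 22.99 + 35.45 = 58.44 g/mol.
n(HCl) = 209.0 / 36.458 = 5.733 mol.
Step 1 gives a 2:1 ratio of HCl to CaCl2, so n(CaCl2) = 2.866 mol.
In step 2 the CaCl2:NaCl ratio is 3:6, so n(NaCl) = 5.733 mol.
Mass of NaCl = 5.733 × 58.44 = 335.0 g.

335 g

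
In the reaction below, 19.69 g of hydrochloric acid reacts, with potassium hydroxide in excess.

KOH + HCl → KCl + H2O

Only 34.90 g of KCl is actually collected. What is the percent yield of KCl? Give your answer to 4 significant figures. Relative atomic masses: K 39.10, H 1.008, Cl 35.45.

M(HCl) = 1.008 + 35.45 = 36.458 g/mol.
M(KCl) = 39.10 + 35.45 = 74.55 g/mol.
n(HCl) = 19.690 g / 36.458 g/mol = 0.54007 mol.
From the equation the HCl:KCl mole ratio is 1:1, so n(KCl) = 0.54007 × 1/1 = 0.54007 mol.
Mass of KCl = 0.54007 mol × 74.55 g/mol = 40.262 g.
This is the theoretical yield. Percent yield = 34.90 g / 40.262 g × 100% = 86.681%.

86.68 %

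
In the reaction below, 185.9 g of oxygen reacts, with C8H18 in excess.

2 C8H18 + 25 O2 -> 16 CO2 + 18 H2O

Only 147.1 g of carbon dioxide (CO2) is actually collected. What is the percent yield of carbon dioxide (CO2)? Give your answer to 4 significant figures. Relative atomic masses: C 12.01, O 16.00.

M(O2) = 2(16.00) = 32.00 g/mol.
M(CO2) = 12.01 + 2(16.00) = 44.01 g/mol.
n(O2) = 185.90 g / 32.00 g/mol = 5.8094 mol.
From the equation the O2:CO2 mole ratio is 25:16, so n(CO2) = 5.8094 × 16/25 = 3.7180 mol.
Mass of CO2 = 3.7180 mol × 44.01 g/mol = 163.63 g.
This is the theoretical yield. Percent yield = 147.1 g / 163.63 g × 100% = 89.898%.

89.90 %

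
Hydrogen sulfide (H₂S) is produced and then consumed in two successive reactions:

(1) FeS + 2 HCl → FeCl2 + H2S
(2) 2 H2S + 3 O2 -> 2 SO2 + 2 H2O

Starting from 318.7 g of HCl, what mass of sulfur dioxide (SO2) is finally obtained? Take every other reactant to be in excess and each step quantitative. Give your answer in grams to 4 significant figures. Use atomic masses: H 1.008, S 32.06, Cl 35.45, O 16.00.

M(HCl) = 1.008 + 35.45 = 36.458 g/mol.
M(SO2) = 32.06 + 2(16.00) = 64.06 g/mol.
n(HCl) = 318.70 / 36.458 = 8.7416 mol.
Step 1 gives a 2:1 ratio of HCl to H2S, so n(H2S) = 4.3708 mol.
In step 2 the H2S:SO2 ratio is 2:2, so n(SO2) = 4.3708 mol.
Mass of SO2 = 4.3708 × 64.06 = 279.99 g.

280.0 g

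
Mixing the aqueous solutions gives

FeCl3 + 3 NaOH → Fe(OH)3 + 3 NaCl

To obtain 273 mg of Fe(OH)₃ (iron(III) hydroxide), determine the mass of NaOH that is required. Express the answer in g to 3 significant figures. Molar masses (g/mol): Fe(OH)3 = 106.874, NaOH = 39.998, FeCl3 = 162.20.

Convert: 273 mg = 0.2730 g.
n(Fe(OH)3) = 0.2730 g / 106.874 g/mol = 0.002554 mol.
From the equation the Fe(OH)3:NaOH mole ratio is 1:3, so n(NaOH) = 0.002554 × 3/1 = 0.007663 mol.
Mass of NaOH = 0.007663 mol × 39.998 g/mol = 0.3065 g.

0.307 g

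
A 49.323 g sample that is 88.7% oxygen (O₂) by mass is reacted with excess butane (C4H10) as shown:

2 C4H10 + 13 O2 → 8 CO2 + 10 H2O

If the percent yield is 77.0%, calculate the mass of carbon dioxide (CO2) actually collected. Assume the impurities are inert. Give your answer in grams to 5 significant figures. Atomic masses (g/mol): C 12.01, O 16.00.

Pure O2 available = 49.323 g × 0.887 = 43.7495 g.
M(O2) = 2(16.00) = 32.00 g/mol.
M(CO2) = 12.01 + 2(16.00) = 44.01 g/mol.
n(O2) = 43.7495 g / 32.00 g/mol = 1.36717 mol.
From the equation the O2:CO2 mole ratio is 13:8, so n(CO2) = 1.36717 × 8/13 = 0.841337 mol.
Mass of CO2 = 0.841337 mol × 44.01 g/mol = 37.0272 g.
Actual mass collected = 37.0272 g × 0.770 = 28.5110 g.

28.511 g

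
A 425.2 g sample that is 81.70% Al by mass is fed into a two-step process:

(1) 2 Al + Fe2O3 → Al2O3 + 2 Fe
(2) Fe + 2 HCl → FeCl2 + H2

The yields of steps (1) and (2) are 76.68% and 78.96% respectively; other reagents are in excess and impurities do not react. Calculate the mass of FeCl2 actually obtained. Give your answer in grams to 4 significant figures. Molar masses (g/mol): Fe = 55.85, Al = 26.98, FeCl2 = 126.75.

Pure Al = 425.2 × 0.8170 = 347.39 g.
n(Al) = 347.39 / 26.98 = 12.876 mol.
Step 1 (Al:Fe = 2:2): theoretical n(Fe) = 12.876 mol; at 76.68% yield, n(Fe) = 9.8731 mol.
Step 2 (Fe:FeCl2 = 1:1): theoretical n(FeCl2) = 9.8731 mol, so theoretical mass = 9.8731 × 126.75 = 1251.4 g.
At 78.96% yield, actual mass of FeCl2 = 1251.4 × 0.7896 = 988.12 g.

988.1 g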